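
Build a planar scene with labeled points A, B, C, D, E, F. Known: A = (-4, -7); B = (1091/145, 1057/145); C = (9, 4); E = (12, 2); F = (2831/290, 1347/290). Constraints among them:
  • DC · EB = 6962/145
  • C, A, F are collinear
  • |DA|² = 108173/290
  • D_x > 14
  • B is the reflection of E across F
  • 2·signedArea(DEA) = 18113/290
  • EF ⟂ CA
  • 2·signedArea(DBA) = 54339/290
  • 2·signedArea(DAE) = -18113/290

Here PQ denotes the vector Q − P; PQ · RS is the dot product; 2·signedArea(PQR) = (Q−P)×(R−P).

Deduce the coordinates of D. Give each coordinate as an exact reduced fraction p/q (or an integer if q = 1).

D = (4129/290, -187/290)

1. D_x = 4129/290  [2·signedArea(DEA) = 18113/290 ∩ DC · EB = 6962/145]
2. D_y = -187/290  [2·signedArea(DEA) = 18113/290 ∩ DC · EB = 6962/145]
   → D = (4129/290, -187/290)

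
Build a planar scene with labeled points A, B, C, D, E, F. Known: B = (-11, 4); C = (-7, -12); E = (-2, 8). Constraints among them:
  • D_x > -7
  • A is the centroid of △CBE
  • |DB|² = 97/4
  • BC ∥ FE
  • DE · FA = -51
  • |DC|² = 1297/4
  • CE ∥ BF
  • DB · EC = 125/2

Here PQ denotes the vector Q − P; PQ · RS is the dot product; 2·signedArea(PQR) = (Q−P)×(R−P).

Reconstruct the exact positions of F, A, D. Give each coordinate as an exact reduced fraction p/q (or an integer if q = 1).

1. F_x = -6  [BC ∥ FE ∩ CE ∥ BF]
2. F_y = 24  [BC ∥ FE ∩ CE ∥ BF]
   → F = (-6, 24)
3. A_x = -20/3  [A is the centroid of △CBE]
4. A_y = 0  [A is the centroid of △CBE]
   → A = (-20/3, 0)
5. D_x = -13/2  [DB · EC = 125/2 ∩ DE · FA = -51]
6. D_y = 6  [DB · EC = 125/2 ∩ DE · FA = -51]
   → D = (-13/2, 6)

A = (-20/3, 0)
D = (-13/2, 6)
F = (-6, 24)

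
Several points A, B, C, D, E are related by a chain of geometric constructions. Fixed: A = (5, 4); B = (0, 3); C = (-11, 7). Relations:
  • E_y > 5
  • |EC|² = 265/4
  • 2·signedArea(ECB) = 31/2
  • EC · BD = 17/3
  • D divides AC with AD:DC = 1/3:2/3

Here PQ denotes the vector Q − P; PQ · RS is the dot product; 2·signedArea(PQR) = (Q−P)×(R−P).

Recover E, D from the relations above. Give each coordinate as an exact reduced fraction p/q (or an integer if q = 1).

1. D_x = -1/3  [D divides AC with AD:DC = 1/3:2/3]
2. D_y = 5  [D divides AC with AD:DC = 1/3:2/3]
   → D = (-1/3, 5)
3. E_x = -3  [2·signedArea(ECB) = 31/2 ∩ EC · BD = 17/3]
4. E_y = 11/2  [2·signedArea(ECB) = 31/2 ∩ EC · BD = 17/3]
   → E = (-3, 11/2)

D = (-1/3, 5)
E = (-3, 11/2)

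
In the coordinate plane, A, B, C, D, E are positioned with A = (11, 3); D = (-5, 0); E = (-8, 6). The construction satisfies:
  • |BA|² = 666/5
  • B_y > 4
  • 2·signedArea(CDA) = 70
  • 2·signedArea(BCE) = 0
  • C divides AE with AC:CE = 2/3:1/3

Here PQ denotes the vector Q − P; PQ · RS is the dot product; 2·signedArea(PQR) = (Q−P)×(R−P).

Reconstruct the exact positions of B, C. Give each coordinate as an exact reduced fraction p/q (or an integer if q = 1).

B = (-2/5, 24/5)
C = (-5/3, 5)

1. C_x = -5/3  [C divides AE with AC:CE = 2/3:1/3]
2. C_y = 5  [C divides AE with AC:CE = 2/3:1/3]
   → C = (-5/3, 5)
3. B_x = -2/5  [line -1·x + -19/3·y + 30 = 0 ∩ |BA|² = 666/5]
4. B_y = 24/5  [line -1·x + -19/3·y + 30 = 0 ∩ |BA|² = 666/5]
   → B = (-2/5, 24/5)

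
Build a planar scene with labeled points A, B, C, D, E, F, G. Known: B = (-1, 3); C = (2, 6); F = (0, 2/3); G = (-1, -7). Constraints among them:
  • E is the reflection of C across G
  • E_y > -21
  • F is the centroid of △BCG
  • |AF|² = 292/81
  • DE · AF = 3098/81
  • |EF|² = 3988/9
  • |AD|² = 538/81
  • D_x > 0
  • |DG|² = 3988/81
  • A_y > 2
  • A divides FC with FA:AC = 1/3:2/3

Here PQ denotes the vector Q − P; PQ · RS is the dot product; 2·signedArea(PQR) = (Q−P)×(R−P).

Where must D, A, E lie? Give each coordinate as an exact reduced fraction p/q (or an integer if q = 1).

1. A_x = 2/3  [A divides FC with FA:AC = 1/3:2/3]
2. A_y = 22/9  [A divides FC with FA:AC = 1/3:2/3]
   → A = (2/3, 22/9)
3. E_x = -4  [E is the reflection of C across G]
4. E_y = -20  [E is the reflection of C across G]
   → E = (-4, -20)
5. D_x = 1/3  [line 2/3·x + 16/9·y + -2/81 = 0 ∩ |AD|² = 538/81]
6. D_y = -1/9  [line 2/3·x + 16/9·y + -2/81 = 0 ∩ |AD|² = 538/81]
   → D = (1/3, -1/9)

A = (2/3, 22/9)
D = (1/3, -1/9)
E = (-4, -20)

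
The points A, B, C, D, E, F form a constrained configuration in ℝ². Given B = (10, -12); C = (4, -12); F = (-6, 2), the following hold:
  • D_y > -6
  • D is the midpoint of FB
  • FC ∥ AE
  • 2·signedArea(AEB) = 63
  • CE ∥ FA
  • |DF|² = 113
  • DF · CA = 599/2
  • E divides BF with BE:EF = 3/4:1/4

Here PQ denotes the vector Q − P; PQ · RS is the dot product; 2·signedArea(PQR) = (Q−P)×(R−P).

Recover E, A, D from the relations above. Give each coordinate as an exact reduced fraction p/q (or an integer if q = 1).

A = (-12, 25/2)
D = (2, -5)
E = (-2, -3/2)

1. E_x = -2  [E divides BF with BE:EF = 3/4:1/4]
2. E_y = -3/2  [E divides BF with BE:EF = 3/4:1/4]
   → E = (-2, -3/2)
3. A_x = -12  [FC ∥ AE ∩ CE ∥ FA]
4. A_y = 25/2  [FC ∥ AE ∩ CE ∥ FA]
   → A = (-12, 25/2)
5. D_x = 2  [D is the midpoint of FB]
6. D_y = -5  [D is the midpoint of FB]
   → D = (2, -5)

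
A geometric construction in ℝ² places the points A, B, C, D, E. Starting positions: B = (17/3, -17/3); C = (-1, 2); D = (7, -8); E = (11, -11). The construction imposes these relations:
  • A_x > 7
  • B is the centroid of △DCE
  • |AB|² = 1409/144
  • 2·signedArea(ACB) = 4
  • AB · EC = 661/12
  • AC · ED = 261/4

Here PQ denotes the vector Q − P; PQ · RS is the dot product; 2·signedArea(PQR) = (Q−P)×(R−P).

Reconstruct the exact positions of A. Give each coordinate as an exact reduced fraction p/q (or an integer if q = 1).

1. A_x = 8  [AC · ED = 261/4 ∩ 2·signedArea(ACB) = 4]
2. A_y = -31/4  [AC · ED = 261/4 ∩ 2·signedArea(ACB) = 4]
   → A = (8, -31/4)

A = (8, -31/4)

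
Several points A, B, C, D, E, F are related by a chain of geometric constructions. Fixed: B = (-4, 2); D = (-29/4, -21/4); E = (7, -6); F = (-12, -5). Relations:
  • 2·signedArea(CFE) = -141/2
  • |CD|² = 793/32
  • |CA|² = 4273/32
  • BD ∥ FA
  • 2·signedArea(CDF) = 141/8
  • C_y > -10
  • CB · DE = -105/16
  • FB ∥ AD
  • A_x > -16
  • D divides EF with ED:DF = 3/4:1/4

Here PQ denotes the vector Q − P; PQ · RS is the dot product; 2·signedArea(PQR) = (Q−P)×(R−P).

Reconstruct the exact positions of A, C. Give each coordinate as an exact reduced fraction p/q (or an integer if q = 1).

A = (-61/4, -49/4)
C = (-33/8, -73/8)

1. A_x = -61/4  [FB ∥ AD ∩ BD ∥ FA]
2. A_y = -49/4  [FB ∥ AD ∩ BD ∥ FA]
   → A = (-61/4, -49/4)
3. C_x = -33/8  [2·signedArea(CDF) = 141/8 ∩ CB · DE = -105/16]
4. C_y = -73/8  [2·signedArea(CDF) = 141/8 ∩ CB · DE = -105/16]
   → C = (-33/8, -73/8)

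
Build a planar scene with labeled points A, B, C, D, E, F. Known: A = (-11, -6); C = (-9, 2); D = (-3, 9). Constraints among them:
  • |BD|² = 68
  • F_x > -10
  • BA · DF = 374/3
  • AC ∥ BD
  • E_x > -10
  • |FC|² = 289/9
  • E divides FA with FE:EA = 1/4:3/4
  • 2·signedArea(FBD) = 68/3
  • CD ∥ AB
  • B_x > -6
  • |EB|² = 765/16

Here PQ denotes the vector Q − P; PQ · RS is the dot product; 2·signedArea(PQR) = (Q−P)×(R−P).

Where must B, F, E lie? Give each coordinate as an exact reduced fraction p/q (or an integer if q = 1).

1. B_x = -5  [AC ∥ BD ∩ CD ∥ AB]
2. B_y = 1  [AC ∥ BD ∩ CD ∥ AB]
   → B = (-5, 1)
3. F_x = -9  [2·signedArea(FBD) = 68/3 ∩ BA · DF = 374/3]
4. F_y = -11/3  [2·signedArea(FBD) = 68/3 ∩ BA · DF = 374/3]
   → F = (-9, -11/3)
5. E_x = -19/2  [E divides FA with FE:EA = 1/4:3/4]
6. E_y = -17/4  [E divides FA with FE:EA = 1/4:3/4]
   → E = (-19/2, -17/4)

B = (-5, 1)
E = (-19/2, -17/4)
F = (-9, -11/3)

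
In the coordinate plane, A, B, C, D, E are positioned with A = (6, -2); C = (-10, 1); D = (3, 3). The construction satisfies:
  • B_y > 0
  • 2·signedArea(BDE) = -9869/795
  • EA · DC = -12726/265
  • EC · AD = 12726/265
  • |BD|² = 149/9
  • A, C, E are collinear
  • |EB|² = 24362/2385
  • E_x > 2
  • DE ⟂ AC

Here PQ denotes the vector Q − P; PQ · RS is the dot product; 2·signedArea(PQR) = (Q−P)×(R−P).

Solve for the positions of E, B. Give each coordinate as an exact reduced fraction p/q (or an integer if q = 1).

1. E_x = 582/265  [A, C, E are collinear ∩ DE ⟂ AC]
2. E_y = -341/265  [A, C, E are collinear ∩ DE ⟂ AC]
   → E = (582/265, -341/265)
3. B_x = -1/3  [line 1136/265·x + -213/265·y + 1562/795 = 0 ∩ |EB|² = 24362/2385]
4. B_y = 2/3  [line 1136/265·x + -213/265·y + 1562/795 = 0 ∩ |EB|² = 24362/2385]
   → B = (-1/3, 2/3)

B = (-1/3, 2/3)
E = (582/265, -341/265)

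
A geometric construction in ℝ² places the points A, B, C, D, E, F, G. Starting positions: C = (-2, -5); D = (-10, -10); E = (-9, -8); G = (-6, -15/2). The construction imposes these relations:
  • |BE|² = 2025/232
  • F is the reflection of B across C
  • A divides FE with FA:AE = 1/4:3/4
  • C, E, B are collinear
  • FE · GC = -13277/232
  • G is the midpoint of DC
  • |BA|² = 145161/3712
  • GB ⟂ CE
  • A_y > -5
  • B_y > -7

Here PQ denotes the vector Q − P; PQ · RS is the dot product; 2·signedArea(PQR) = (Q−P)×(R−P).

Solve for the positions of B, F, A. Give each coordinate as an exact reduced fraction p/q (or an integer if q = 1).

1. B_x = -729/116  [C, E, B are collinear ∩ GB ⟂ CE]
2. B_y = -793/116  [C, E, B are collinear ∩ GB ⟂ CE]
   → B = (-729/116, -793/116)
3. F_x = 265/116  [F is the reflection of B across C]
4. F_y = -367/116  [F is the reflection of B across C]
   → F = (265/116, -367/116)
5. A_x = -249/464  [A divides FE with FA:AE = 1/4:3/4]
6. A_y = -2029/464  [A divides FE with FA:AE = 1/4:3/4]
   → A = (-249/464, -2029/464)

A = (-249/464, -2029/464)
B = (-729/116, -793/116)
F = (265/116, -367/116)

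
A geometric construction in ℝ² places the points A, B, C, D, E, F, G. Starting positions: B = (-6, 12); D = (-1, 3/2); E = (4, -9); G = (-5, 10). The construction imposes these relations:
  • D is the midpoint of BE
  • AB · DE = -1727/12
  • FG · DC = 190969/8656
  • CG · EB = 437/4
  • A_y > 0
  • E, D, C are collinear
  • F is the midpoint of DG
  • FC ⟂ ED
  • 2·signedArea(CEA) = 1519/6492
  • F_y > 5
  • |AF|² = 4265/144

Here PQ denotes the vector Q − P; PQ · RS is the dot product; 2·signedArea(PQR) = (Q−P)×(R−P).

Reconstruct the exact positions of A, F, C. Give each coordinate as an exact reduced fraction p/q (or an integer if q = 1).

A = (-2/3, 5/6)
C = (-3267/1082, 12423/2164)
F = (-3, 23/4)

1. F_x = -3  [F is the midpoint of DG]
2. F_y = 23/4  [F is the midpoint of DG]
   → F = (-3, 23/4)
3. C_x = -3267/1082  [E, D, C are collinear ∩ FC ⟂ ED]
4. C_y = 12423/2164  [E, D, C are collinear ∩ FC ⟂ ED]
   → C = (-3267/1082, 12423/2164)
5. A_x = -2/3  [AB · DE = -1727/12 ∩ 2·signedArea(CEA) = 1519/6492]
6. A_y = 5/6  [AB · DE = -1727/12 ∩ 2·signedArea(CEA) = 1519/6492]
   → A = (-2/3, 5/6)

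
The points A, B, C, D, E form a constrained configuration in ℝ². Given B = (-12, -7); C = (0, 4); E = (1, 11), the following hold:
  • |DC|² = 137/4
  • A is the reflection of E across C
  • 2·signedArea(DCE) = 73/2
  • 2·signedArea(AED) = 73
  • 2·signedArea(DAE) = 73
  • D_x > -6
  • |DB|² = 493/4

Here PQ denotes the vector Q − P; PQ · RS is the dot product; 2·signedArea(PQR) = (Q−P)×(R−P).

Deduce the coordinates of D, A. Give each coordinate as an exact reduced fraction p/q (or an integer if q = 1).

1. D_x = -11/2  [line -7·x + 1·y + -81/2 = 0 ∩ |DB|² = 493/4]
2. D_y = 2  [line -7·x + 1·y + -81/2 = 0 ∩ |DB|² = 493/4]
   → D = (-11/2, 2)
3. A_x = -1  [A is the reflection of E across C]
4. A_y = -3  [A is the reflection of E across C]
   → A = (-1, -3)

A = (-1, -3)
D = (-11/2, 2)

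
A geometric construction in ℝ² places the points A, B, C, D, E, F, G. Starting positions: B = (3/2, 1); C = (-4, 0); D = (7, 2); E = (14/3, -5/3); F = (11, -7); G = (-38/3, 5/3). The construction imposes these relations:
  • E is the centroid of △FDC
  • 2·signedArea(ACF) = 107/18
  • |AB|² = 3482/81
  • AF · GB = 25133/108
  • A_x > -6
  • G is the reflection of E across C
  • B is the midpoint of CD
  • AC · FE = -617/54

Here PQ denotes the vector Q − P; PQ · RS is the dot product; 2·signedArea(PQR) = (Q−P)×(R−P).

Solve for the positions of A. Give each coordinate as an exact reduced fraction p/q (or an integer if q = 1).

1. A_x = -91/18  [AC · FE = -617/54 ∩ 2·signedArea(ACF) = 107/18]
2. A_y = 8/9  [AC · FE = -617/54 ∩ 2·signedArea(ACF) = 107/18]
   → A = (-91/18, 8/9)

A = (-91/18, 8/9)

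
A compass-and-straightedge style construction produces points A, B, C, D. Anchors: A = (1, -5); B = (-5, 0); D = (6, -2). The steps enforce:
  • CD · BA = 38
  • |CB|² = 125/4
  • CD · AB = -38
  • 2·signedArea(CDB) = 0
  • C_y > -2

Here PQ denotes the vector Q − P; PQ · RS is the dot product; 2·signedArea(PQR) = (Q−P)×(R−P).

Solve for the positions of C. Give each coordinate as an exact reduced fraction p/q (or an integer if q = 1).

1. C_x = 1/2  [2·signedArea(CDB) = 0 ∩ CD · AB = -38]
2. C_y = -1  [2·signedArea(CDB) = 0 ∩ CD · AB = -38]
   → C = (1/2, -1)

C = (1/2, -1)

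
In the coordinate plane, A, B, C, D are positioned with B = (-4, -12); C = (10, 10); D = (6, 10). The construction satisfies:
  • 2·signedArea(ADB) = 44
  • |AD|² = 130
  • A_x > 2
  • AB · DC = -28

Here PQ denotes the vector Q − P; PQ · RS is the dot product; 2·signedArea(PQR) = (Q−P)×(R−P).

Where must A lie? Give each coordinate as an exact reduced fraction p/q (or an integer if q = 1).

A = (3, -1)

1. A_x = 3  [2·signedArea(ADB) = 44 ∩ AB · DC = -28]
2. A_y = -1  [2·signedArea(ADB) = 44 ∩ AB · DC = -28]
   → A = (3, -1)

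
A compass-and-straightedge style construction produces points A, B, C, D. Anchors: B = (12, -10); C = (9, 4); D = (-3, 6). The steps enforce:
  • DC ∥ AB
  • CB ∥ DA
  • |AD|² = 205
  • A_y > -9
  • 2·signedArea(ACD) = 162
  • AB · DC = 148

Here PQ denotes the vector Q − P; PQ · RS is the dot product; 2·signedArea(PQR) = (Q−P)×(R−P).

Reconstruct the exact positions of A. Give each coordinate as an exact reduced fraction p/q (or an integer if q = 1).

A = (0, -8)

1. A_x = 0  [DC ∥ AB ∩ CB ∥ DA]
2. A_y = -8  [DC ∥ AB ∩ CB ∥ DA]
   → A = (0, -8)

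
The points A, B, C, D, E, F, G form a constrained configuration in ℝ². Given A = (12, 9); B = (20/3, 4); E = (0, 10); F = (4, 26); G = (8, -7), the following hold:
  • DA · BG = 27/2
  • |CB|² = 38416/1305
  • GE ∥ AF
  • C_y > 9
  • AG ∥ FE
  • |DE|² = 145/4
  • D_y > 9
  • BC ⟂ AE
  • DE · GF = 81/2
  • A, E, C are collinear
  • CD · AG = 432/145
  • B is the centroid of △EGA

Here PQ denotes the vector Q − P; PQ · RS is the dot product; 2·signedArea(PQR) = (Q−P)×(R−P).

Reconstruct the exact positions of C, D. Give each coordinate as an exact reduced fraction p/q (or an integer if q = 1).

C = (1032/145, 1364/145)
D = (6, 19/2)

1. C_x = 1032/145  [A, E, C are collinear ∩ BC ⟂ AE]
2. C_y = 1364/145  [A, E, C are collinear ∩ BC ⟂ AE]
   → C = (1032/145, 1364/145)
3. D_x = 6  [DE · GF = 81/2 ∩ CD · AG = 432/145]
4. D_y = 19/2  [DE · GF = 81/2 ∩ CD · AG = 432/145]
   → D = (6, 19/2)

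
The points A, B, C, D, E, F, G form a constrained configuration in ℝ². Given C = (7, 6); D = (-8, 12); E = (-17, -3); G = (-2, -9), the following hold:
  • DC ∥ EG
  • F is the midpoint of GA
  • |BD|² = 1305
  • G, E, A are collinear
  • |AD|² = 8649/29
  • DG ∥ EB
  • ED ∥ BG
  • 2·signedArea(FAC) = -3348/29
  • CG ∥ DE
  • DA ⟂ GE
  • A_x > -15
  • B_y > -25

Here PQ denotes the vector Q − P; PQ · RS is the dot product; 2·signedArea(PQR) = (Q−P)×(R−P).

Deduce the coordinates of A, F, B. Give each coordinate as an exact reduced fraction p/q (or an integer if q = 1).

1. A_x = -418/29  [G, E, A are collinear ∩ DA ⟂ GE]
2. A_y = -117/29  [G, E, A are collinear ∩ DA ⟂ GE]
   → A = (-418/29, -117/29)
3. F_x = -238/29  [F is the midpoint of GA]
4. F_y = -189/29  [F is the midpoint of GA]
   → F = (-238/29, -189/29)
5. B_x = -11  [ED ∥ BG ∩ DG ∥ EB]
6. B_y = -24  [ED ∥ BG ∩ DG ∥ EB]
   → B = (-11, -24)

A = (-418/29, -117/29)
B = (-11, -24)
F = (-238/29, -189/29)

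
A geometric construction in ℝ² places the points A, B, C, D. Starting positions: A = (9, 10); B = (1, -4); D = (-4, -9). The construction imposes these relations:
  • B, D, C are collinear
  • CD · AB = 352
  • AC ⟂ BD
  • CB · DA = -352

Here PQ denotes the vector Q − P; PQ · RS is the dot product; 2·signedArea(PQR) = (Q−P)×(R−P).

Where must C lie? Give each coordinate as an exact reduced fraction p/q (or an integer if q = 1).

1. C_x = 12  [B, D, C are collinear ∩ AC ⟂ BD]
2. C_y = 7  [B, D, C are collinear ∩ AC ⟂ BD]
   → C = (12, 7)

C = (12, 7)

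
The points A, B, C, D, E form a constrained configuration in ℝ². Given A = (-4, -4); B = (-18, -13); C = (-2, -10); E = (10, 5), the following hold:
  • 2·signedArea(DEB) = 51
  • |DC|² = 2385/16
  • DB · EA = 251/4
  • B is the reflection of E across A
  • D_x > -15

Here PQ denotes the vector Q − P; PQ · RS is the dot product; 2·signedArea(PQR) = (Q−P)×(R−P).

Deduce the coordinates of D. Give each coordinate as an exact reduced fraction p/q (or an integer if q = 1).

D = (-14, -49/4)

1. D_x = -14  [DB · EA = 251/4 ∩ 2·signedArea(DEB) = 51]
2. D_y = -49/4  [DB · EA = 251/4 ∩ 2·signedArea(DEB) = 51]
   → D = (-14, -49/4)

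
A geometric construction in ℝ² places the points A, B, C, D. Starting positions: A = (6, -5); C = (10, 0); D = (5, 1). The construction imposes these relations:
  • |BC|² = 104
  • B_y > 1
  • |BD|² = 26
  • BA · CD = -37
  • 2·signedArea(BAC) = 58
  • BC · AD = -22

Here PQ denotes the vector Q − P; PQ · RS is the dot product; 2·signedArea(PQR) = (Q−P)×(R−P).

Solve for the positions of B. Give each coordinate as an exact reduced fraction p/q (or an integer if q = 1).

B = (0, 2)

1. B_x = 0  [2·signedArea(BAC) = 58 ∩ BC · AD = -22]
2. B_y = 2  [2·signedArea(BAC) = 58 ∩ BC · AD = -22]
   → B = (0, 2)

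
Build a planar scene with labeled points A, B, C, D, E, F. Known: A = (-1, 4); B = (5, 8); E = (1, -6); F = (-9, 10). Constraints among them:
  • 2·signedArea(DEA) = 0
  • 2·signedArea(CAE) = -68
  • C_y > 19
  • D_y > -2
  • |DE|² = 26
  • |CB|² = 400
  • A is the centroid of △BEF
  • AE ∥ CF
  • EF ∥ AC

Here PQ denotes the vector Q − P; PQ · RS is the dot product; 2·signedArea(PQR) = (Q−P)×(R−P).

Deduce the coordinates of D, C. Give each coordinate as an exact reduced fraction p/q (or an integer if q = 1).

1. D_x = 0  [line -10·x + -2·y + -2 = 0 ∩ |DE|² = 26]
2. D_y = -1  [line -10·x + -2·y + -2 = 0 ∩ |DE|² = 26]
   → D = (0, -1)
3. C_x = -11  [AE ∥ CF ∩ EF ∥ AC]
4. C_y = 20  [AE ∥ CF ∩ EF ∥ AC]
   → C = (-11, 20)

C = (-11, 20)
D = (0, -1)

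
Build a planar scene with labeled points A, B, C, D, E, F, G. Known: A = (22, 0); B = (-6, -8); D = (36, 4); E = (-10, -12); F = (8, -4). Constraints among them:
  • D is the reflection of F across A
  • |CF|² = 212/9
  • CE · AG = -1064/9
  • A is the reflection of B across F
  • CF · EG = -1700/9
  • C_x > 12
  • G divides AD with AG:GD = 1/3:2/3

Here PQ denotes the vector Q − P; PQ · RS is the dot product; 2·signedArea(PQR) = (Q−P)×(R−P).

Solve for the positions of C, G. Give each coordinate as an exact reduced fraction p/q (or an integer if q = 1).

1. G_x = 80/3  [G divides AD with AG:GD = 1/3:2/3]
2. G_y = 4/3  [G divides AD with AG:GD = 1/3:2/3]
   → G = (80/3, 4/3)
3. C_x = 38/3  [CE · AG = -1064/9 ∩ CF · EG = -1700/9]
4. C_y = -8/3  [CE · AG = -1064/9 ∩ CF · EG = -1700/9]
   → C = (38/3, -8/3)

C = (38/3, -8/3)
G = (80/3, 4/3)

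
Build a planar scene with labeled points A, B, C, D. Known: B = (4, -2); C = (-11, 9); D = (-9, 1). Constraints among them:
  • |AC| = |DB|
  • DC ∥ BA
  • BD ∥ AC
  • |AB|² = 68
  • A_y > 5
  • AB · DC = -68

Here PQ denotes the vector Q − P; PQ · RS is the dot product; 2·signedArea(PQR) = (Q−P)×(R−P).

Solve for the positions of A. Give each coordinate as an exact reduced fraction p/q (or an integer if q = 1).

A = (2, 6)

1. A_x = 2  [BD ∥ AC ∩ DC ∥ BA]
2. A_y = 6  [BD ∥ AC ∩ DC ∥ BA]
   → A = (2, 6)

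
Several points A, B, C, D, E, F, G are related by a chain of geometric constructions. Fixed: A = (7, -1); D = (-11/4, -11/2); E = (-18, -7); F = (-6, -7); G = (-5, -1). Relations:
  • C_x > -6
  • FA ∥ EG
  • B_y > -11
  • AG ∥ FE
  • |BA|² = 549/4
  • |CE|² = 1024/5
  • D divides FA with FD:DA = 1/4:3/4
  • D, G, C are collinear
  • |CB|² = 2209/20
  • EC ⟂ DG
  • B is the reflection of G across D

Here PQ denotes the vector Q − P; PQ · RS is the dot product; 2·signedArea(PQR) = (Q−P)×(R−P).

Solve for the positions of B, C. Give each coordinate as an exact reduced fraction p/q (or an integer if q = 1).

1. B_x = -1/2  [B is the reflection of G across D]
2. B_y = -10  [B is the reflection of G across D]
   → B = (-1/2, -10)
3. C_x = -26/5  [D, G, C are collinear ∩ EC ⟂ DG]
4. C_y = -3/5  [D, G, C are collinear ∩ EC ⟂ DG]
   → C = (-26/5, -3/5)

B = (-1/2, -10)
C = (-26/5, -3/5)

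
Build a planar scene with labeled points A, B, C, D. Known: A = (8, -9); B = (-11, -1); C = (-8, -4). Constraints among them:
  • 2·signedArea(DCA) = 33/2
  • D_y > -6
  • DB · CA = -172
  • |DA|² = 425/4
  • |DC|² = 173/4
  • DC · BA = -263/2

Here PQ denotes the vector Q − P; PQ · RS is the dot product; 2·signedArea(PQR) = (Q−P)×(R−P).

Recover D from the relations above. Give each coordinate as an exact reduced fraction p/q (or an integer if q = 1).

1. D_x = -3/2  [DC · BA = -263/2 ∩ 2·signedArea(DCA) = 33/2]
2. D_y = -5  [DC · BA = -263/2 ∩ 2·signedArea(DCA) = 33/2]
   → D = (-3/2, -5)

D = (-3/2, -5)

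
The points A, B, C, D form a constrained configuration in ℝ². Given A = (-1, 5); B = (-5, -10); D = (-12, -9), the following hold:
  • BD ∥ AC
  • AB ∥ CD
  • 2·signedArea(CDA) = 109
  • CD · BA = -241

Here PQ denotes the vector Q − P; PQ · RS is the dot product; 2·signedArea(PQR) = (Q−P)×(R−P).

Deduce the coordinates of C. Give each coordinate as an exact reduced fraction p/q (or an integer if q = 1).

C = (-8, 6)

1. C_x = -8  [AB ∥ CD ∩ BD ∥ AC]
2. C_y = 6  [AB ∥ CD ∩ BD ∥ AC]
   → C = (-8, 6)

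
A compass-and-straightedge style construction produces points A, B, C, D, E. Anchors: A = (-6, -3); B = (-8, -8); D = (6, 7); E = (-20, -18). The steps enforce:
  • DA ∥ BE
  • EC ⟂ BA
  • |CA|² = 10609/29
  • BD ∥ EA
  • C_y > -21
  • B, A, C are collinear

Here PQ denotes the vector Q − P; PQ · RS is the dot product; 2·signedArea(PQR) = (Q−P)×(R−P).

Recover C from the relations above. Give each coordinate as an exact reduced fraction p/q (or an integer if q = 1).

C = (-380/29, -602/29)

1. C_x = -380/29  [B, A, C are collinear ∩ EC ⟂ BA]
2. C_y = -602/29  [B, A, C are collinear ∩ EC ⟂ BA]
   → C = (-380/29, -602/29)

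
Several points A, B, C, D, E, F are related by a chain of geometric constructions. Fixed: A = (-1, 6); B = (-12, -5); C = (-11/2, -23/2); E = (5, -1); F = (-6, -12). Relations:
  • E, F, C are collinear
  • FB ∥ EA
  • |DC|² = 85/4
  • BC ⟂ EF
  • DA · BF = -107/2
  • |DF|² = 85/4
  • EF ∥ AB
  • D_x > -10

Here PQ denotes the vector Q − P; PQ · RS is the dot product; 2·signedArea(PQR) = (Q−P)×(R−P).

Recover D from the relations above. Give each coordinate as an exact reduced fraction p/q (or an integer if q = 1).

D = (-9, -17/2)

1. D_x = -9  [line -6·x + 7·y + 11/2 = 0 ∩ |DF|² = 85/4]
2. D_y = -17/2  [line -6·x + 7·y + 11/2 = 0 ∩ |DF|² = 85/4]
   → D = (-9, -17/2)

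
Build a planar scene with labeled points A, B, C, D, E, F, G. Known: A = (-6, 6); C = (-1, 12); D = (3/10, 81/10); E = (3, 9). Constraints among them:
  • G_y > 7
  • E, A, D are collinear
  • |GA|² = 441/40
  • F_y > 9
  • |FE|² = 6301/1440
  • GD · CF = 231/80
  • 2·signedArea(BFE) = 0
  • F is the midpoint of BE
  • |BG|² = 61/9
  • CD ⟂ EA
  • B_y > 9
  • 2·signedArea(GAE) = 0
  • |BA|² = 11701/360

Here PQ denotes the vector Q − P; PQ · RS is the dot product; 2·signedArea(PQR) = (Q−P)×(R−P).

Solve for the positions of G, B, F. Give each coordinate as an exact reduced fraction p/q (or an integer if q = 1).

1. G_x = -57/20  [line -3·x + 9·y + -72 = 0 ∩ |GA|² = 441/40]
2. G_y = 141/20  [line -3·x + 9·y + -72 = 0 ∩ |GA|² = 441/40]
   → G = (-57/20, 141/20)
3. F_x = 109/120  [line 63/20·x + 21/20·y + -987/80 = 0 ∩ |FE|² = 6301/1440]
4. F_y = 361/40  [line 63/20·x + 21/20·y + -987/80 = 0 ∩ |FE|² = 6301/1440]
   → F = (109/120, 361/40)
5. B_x = -71/60  [2·signedArea(BFE) = 0 ∩ F is the midpoint of BE]
6. B_y = 181/20  [2·signedArea(BFE) = 0 ∩ F is the midpoint of BE]
   → B = (-71/60, 181/20)

B = (-71/60, 181/20)
F = (109/120, 361/40)
G = (-57/20, 141/20)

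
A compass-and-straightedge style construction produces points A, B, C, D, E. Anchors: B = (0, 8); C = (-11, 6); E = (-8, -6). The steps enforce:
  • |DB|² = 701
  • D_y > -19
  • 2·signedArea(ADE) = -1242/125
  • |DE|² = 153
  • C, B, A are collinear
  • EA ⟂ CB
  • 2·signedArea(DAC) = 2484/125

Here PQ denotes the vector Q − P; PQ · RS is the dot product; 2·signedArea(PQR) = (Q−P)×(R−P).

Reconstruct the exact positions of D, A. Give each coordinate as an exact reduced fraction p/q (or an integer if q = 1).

1. A_x = -1276/125  [C, B, A are collinear ∩ EA ⟂ CB]
2. A_y = 768/125  [C, B, A are collinear ∩ EA ⟂ CB]
   → A = (-1276/125, 768/125)
3. D_x = -5  [2·signedArea(DAC) = 2484/125 ∩ 2·signedArea(ADE) = -1242/125]
4. D_y = -18  [2·signedArea(DAC) = 2484/125 ∩ 2·signedArea(ADE) = -1242/125]
   → D = (-5, -18)

A = (-1276/125, 768/125)
D = (-5, -18)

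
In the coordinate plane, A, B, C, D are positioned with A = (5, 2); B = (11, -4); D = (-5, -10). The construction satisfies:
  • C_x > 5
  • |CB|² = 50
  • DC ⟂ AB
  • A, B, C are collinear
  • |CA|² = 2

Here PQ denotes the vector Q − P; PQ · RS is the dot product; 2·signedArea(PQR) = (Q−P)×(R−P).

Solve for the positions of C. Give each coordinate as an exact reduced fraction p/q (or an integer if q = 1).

C = (6, 1)

1. C_x = 6  [A, B, C are collinear ∩ DC ⟂ AB]
2. C_y = 1  [A, B, C are collinear ∩ DC ⟂ AB]
   → C = (6, 1)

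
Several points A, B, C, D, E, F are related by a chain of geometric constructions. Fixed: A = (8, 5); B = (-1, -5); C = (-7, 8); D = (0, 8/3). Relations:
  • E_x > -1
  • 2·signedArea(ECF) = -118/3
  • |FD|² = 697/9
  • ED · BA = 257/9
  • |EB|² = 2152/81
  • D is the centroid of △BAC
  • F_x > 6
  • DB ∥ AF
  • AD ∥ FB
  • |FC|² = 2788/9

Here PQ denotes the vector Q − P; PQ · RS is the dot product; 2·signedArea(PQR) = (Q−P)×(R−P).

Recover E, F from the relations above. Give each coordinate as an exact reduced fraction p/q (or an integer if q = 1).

E = (-1/3, 1/9)
F = (7, -8/3)

1. F_x = 7  [AD ∥ FB ∩ DB ∥ AF]
2. F_y = -8/3  [AD ∥ FB ∩ DB ∥ AF]
   → F = (7, -8/3)
3. E_x = -1/3  [2·signedArea(ECF) = -118/3 ∩ ED · BA = 257/9]
4. E_y = 1/9  [2·signedArea(ECF) = -118/3 ∩ ED · BA = 257/9]
   → E = (-1/3, 1/9)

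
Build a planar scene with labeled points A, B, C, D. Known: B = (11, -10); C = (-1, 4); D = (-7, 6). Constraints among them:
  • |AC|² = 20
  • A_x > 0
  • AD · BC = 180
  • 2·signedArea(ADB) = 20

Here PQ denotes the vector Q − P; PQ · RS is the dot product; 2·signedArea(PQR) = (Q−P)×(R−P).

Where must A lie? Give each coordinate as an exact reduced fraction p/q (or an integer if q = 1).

1. A_x = 1  [2·signedArea(ADB) = 20 ∩ AD · BC = 180]
2. A_y = 0  [2·signedArea(ADB) = 20 ∩ AD · BC = 180]
   → A = (1, 0)

A = (1, 0)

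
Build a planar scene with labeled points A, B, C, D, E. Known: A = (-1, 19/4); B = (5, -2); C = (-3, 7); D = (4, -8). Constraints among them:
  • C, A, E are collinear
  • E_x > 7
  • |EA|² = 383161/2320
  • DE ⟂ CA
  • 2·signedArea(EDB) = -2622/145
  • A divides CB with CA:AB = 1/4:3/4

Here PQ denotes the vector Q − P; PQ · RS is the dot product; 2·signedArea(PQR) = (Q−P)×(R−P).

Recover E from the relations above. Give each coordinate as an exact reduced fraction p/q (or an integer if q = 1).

E = (1093/145, -704/145)

1. E_x = 1093/145  [C, A, E are collinear ∩ DE ⟂ CA]
2. E_y = -704/145  [C, A, E are collinear ∩ DE ⟂ CA]
   → E = (1093/145, -704/145)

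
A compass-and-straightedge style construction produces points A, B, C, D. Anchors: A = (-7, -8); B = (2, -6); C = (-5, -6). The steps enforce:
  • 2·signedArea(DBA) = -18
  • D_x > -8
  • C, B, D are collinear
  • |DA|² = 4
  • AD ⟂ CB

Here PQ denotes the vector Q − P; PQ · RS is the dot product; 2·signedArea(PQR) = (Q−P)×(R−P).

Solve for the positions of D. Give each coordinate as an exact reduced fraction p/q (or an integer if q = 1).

D = (-7, -6)

1. D_x = -7  [C, B, D are collinear ∩ AD ⟂ CB]
2. D_y = -6  [C, B, D are collinear ∩ AD ⟂ CB]
   → D = (-7, -6)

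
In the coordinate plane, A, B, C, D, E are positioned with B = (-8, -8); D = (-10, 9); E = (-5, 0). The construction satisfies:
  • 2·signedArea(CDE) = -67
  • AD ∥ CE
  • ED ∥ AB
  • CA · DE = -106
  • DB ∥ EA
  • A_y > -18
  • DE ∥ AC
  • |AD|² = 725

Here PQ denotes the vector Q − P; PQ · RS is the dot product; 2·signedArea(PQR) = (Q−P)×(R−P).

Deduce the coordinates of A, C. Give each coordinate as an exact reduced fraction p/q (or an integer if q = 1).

A = (-3, -17)
C = (2, -26)

1. A_x = -3  [ED ∥ AB ∩ DB ∥ EA]
2. A_y = -17  [ED ∥ AB ∩ DB ∥ EA]
   → A = (-3, -17)
3. C_x = 2  [AD ∥ CE ∩ DE ∥ AC]
4. C_y = -26  [AD ∥ CE ∩ DE ∥ AC]
   → C = (2, -26)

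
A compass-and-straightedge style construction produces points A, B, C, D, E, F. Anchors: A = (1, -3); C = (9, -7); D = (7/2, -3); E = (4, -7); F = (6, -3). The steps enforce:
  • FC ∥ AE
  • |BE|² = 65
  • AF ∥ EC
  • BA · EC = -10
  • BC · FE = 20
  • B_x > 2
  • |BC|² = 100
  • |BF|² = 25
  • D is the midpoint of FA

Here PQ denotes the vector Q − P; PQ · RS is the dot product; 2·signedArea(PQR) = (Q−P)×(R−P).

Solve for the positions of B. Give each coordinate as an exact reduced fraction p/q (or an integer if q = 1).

1. B_x = 3  [BC · FE = 20 ∩ BA · EC = -10]
2. B_y = 1  [BC · FE = 20 ∩ BA · EC = -10]
   → B = (3, 1)

B = (3, 1)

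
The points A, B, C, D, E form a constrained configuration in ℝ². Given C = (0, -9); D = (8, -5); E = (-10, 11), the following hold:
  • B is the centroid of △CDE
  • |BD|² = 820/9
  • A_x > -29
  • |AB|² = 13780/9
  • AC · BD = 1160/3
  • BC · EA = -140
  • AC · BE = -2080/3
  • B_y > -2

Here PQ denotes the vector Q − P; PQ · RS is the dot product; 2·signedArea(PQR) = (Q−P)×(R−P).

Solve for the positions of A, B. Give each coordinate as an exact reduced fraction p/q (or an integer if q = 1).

A = (-28, 27)
B = (-2/3, -1)

1. B_x = -2/3  [B is the centroid of △CDE]
2. B_y = -1  [B is the centroid of △CDE]
   → B = (-2/3, -1)
3. A_x = -28  [AC · BE = -2080/3 ∩ BC · EA = -140]
4. A_y = 27  [AC · BE = -2080/3 ∩ BC · EA = -140]
   → A = (-28, 27)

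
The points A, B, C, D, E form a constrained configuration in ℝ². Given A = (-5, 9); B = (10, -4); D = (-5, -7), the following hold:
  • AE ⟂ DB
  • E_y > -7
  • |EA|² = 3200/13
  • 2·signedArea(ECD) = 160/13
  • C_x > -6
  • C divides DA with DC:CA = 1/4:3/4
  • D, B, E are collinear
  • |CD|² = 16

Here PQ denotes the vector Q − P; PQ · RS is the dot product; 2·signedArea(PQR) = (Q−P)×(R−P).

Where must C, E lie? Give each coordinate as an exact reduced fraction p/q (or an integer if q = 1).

1. C_x = -5  [C divides DA with DC:CA = 1/4:3/4]
2. C_y = -3  [C divides DA with DC:CA = 1/4:3/4]
   → C = (-5, -3)
3. E_x = -25/13  [D, B, E are collinear ∩ AE ⟂ DB]
4. E_y = -83/13  [D, B, E are collinear ∩ AE ⟂ DB]
   → E = (-25/13, -83/13)

C = (-5, -3)
E = (-25/13, -83/13)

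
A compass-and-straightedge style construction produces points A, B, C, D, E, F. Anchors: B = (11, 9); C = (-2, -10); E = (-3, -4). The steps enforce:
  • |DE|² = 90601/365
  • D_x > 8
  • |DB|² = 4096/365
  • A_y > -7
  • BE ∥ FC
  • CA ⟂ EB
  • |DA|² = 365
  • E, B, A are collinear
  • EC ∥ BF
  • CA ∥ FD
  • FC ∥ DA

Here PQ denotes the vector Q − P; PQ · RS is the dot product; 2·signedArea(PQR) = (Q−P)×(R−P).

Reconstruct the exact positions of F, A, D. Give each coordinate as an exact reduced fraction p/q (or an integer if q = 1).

A = (-1991/365, -2292/365)
D = (3119/365, 2453/365)
F = (12, 3)

1. F_x = 12  [BE ∥ FC ∩ EC ∥ BF]
2. F_y = 3  [BE ∥ FC ∩ EC ∥ BF]
   → F = (12, 3)
3. A_x = -1991/365  [E, B, A are collinear ∩ CA ⟂ EB]
4. A_y = -2292/365  [E, B, A are collinear ∩ CA ⟂ EB]
   → A = (-1991/365, -2292/365)
5. D_x = 3119/365  [FC ∥ DA ∩ CA ∥ FD]
6. D_y = 2453/365  [FC ∥ DA ∩ CA ∥ FD]
   → D = (3119/365, 2453/365)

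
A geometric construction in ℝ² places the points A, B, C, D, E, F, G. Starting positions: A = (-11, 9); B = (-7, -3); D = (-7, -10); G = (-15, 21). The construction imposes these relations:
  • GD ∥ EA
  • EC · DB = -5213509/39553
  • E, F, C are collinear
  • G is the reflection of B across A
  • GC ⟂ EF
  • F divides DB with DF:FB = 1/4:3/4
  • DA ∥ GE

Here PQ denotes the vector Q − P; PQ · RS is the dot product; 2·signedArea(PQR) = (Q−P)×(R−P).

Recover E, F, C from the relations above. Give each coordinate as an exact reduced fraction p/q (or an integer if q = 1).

1. E_x = -19  [GD ∥ EA ∩ DA ∥ GE]
2. E_y = 40  [GD ∥ EA ∩ DA ∥ GE]
   → E = (-19, 40)
3. F_x = -7  [F divides DB with DF:FB = 1/4:3/4]
4. F_y = -33/4  [F divides DB with DF:FB = 1/4:3/4]
   → F = (-7, -33/4)
5. C_x = -566275/39553  [E, F, C are collinear ∩ GC ⟂ EF]
6. C_y = 837333/39553  [E, F, C are collinear ∩ GC ⟂ EF]
   → C = (-566275/39553, 837333/39553)

C = (-566275/39553, 837333/39553)
E = (-19, 40)
F = (-7, -33/4)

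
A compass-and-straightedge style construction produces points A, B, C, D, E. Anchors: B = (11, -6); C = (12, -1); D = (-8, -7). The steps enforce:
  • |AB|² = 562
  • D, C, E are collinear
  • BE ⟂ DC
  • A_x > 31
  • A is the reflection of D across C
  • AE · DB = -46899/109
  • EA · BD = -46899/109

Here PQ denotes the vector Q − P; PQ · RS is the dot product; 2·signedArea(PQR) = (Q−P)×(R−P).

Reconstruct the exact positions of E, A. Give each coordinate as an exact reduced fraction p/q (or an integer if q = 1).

A = (32, 5)
E = (1058/109, -184/109)

1. E_x = 1058/109  [D, C, E are collinear ∩ BE ⟂ DC]
2. E_y = -184/109  [D, C, E are collinear ∩ BE ⟂ DC]
   → E = (1058/109, -184/109)
3. A_x = 32  [A is the reflection of D across C]
4. A_y = 5  [A is the reflection of D across C]
   → A = (32, 5)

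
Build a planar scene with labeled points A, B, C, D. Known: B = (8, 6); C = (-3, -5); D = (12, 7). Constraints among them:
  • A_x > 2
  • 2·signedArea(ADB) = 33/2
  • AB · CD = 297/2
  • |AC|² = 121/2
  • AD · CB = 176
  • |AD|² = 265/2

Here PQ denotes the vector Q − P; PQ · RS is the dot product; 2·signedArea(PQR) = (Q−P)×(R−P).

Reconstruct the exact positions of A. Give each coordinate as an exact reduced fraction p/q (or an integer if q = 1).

A = (5/2, 1/2)

1. A_x = 5/2  [AD · CB = 176 ∩ AB · CD = 297/2]
2. A_y = 1/2  [AD · CB = 176 ∩ AB · CD = 297/2]
   → A = (5/2, 1/2)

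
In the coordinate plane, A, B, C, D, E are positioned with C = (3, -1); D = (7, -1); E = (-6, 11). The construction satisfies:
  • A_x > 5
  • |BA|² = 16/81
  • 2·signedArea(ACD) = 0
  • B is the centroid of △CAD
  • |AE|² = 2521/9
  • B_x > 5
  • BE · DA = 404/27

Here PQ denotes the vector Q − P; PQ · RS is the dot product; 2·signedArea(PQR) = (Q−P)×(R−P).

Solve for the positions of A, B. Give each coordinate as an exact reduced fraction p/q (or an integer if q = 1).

A = (17/3, -1)
B = (47/9, -1)

1. A_y = -1  [2·signedArea(ACD) = 0]
2. A_x = 17/3  [|AE|² = 2521/9]
   → A = (17/3, -1)
3. B_x = 47/9  [B is the centroid of △CAD]
4. B_y = -1  [B is the centroid of △CAD]
   → B = (47/9, -1)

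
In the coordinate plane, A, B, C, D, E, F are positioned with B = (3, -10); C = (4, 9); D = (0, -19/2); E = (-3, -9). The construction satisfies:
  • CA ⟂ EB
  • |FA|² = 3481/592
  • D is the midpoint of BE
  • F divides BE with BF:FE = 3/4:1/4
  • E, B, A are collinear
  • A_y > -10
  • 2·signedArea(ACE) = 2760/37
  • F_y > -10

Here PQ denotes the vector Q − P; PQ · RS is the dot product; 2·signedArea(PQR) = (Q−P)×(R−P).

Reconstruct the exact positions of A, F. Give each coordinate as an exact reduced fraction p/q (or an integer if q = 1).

A = (33/37, -357/37)
F = (-3/2, -37/4)

1. A_x = 33/37  [E, B, A are collinear ∩ CA ⟂ EB]
2. A_y = -357/37  [E, B, A are collinear ∩ CA ⟂ EB]
   → A = (33/37, -357/37)
3. F_x = -3/2  [F divides BE with BF:FE = 3/4:1/4]
4. F_y = -37/4  [F divides BE with BF:FE = 3/4:1/4]
   → F = (-3/2, -37/4)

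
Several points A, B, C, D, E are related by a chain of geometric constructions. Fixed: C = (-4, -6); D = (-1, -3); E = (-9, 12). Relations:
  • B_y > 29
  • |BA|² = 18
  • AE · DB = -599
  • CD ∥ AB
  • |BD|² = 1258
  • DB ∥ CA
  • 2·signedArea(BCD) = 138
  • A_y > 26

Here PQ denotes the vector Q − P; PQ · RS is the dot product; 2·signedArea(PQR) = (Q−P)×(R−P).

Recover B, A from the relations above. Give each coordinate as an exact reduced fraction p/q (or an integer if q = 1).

A = (-17, 27)
B = (-14, 30)

1. B_x = -14  [line -3·x + 3·y + -132 = 0 ∩ |BD|² = 1258]
2. B_y = 30  [line -3·x + 3·y + -132 = 0 ∩ |BD|² = 1258]
   → B = (-14, 30)
3. A_x = -17  [CD ∥ AB ∩ DB ∥ CA]
4. A_y = 27  [CD ∥ AB ∩ DB ∥ CA]
   → A = (-17, 27)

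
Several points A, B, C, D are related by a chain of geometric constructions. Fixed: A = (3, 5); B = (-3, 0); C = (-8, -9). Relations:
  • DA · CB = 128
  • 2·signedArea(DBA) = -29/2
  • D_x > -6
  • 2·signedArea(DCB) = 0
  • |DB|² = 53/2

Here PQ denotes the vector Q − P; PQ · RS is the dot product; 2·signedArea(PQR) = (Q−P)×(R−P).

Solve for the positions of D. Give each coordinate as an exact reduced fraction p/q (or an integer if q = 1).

D = (-11/2, -9/2)

1. D_x = -11/2  [2·signedArea(DCB) = 0 ∩ DA · CB = 128]
2. D_y = -9/2  [2·signedArea(DCB) = 0 ∩ DA · CB = 128]
   → D = (-11/2, -9/2)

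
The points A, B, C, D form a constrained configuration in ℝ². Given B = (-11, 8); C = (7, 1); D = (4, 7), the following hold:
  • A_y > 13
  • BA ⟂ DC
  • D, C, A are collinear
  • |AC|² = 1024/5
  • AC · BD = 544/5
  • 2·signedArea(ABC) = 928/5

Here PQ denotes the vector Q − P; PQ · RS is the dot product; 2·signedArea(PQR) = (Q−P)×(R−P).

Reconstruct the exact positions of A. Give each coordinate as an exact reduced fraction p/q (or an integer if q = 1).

1. A_x = 3/5  [D, C, A are collinear ∩ BA ⟂ DC]
2. A_y = 69/5  [D, C, A are collinear ∩ BA ⟂ DC]
   → A = (3/5, 69/5)

A = (3/5, 69/5)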